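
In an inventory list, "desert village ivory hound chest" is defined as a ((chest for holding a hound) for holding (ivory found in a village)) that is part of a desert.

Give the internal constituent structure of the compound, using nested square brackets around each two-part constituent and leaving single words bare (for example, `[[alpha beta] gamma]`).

Whole compound: head "chest" (specifically "village ivory hound chest"), modifier "desert".
Inside "village ivory hound chest": head "chest" (specifically "hound chest"), modifier "village ivory".
Inside "village ivory": head "ivory", modifier "village".
Inside "hound chest": head "chest", modifier "hound".
So the structure is [desert [[village ivory] [hound chest]]].

[desert [[village ivory] [hound chest]]]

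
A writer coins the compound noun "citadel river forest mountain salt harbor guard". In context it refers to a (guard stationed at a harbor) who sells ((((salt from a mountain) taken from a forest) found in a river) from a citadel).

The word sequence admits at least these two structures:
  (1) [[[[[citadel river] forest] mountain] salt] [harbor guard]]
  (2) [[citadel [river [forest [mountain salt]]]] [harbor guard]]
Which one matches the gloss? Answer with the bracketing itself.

The paraphrase's head is the "guard" part ("harbor guard"); its modifier is "citadel river forest mountain salt".
That top-level split, carried through the inner groups, gives [[citadel [river [forest [mountain salt]]]] [harbor guard]].

[[citadel [river [forest [mountain salt]]]] [harbor guard]]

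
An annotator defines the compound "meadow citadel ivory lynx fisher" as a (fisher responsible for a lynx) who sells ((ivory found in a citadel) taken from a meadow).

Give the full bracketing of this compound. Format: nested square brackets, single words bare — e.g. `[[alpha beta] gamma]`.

[[meadow [citadel ivory]] [lynx fisher]]

At the top level: head "fisher" (specifically "lynx fisher"); modifier "meadow citadel ivory".
"meadow citadel ivory" → head "ivory" (specifically "citadel ivory"), modifier "meadow".
"citadel ivory" → head "ivory", modifier "citadel".
"lynx fisher" → head "fisher", modifier "lynx".
Putting it together: [[meadow [citadel ivory]] [lynx fisher]].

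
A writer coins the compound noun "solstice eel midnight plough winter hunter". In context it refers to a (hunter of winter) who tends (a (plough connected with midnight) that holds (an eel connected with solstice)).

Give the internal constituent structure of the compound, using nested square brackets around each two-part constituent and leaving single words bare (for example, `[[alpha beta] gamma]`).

At the top level: head "hunter" (specifically "winter hunter"); modifier "solstice eel midnight plough".
Within "solstice eel midnight plough", the head is "plough" (specifically "midnight plough") and the modifier is "solstice eel".
Within "solstice eel", the head is "eel" and the modifier is "solstice".
Within "midnight plough", the head is "plough" and the modifier is "midnight".
Within "winter hunter", the head is "hunter" and the modifier is "winter".
Assembled: [[[solstice eel] [midnight plough]] [winter hunter]].

[[[solstice eel] [midnight plough]] [winter hunter]]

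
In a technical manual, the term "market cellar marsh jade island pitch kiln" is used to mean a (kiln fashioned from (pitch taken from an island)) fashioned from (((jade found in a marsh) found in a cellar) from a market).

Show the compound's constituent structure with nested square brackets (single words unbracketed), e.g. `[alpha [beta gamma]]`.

The outermost head in the paraphrase is "kiln" (specifically "island pitch kiln"), modified by "market cellar marsh jade".
Inside "market cellar marsh jade": head "jade" (specifically "cellar marsh jade"), modifier "market".
Inside "cellar marsh jade": head "jade" (specifically "marsh jade"), modifier "cellar".
Inside "marsh jade": head "jade", modifier "marsh".
Inside "island pitch kiln": head "kiln", modifier "island pitch".
Inside "island pitch": head "pitch", modifier "island".
Putting it together: [[market [cellar [marsh jade]]] [[island pitch] kiln]].

[[market [cellar [marsh jade]]] [[island pitch] kiln]]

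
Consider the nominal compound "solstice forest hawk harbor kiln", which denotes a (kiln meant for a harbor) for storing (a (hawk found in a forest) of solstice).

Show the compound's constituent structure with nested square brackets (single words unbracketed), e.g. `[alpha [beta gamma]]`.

At the top level: head "kiln" (specifically "harbor kiln"); modifier "solstice forest hawk".
Inside "solstice forest hawk": head "hawk" (specifically "forest hawk"), modifier "solstice".
Inside "forest hawk": head "hawk", modifier "forest".
Inside "harbor kiln": head "kiln", modifier "harbor".
Assembled: [[solstice [forest hawk]] [harbor kiln]].

[[solstice [forest hawk]] [harbor kiln]]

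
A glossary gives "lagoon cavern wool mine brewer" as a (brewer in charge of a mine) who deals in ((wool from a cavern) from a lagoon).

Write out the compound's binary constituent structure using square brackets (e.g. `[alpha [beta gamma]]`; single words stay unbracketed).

[[lagoon [cavern wool]] [mine brewer]]

At the top level: head "brewer" (specifically "mine brewer"); modifier "lagoon cavern wool".
"lagoon cavern wool" → head "wool" (specifically "cavern wool"), modifier "lagoon".
"cavern wool" → head "wool", modifier "cavern".
"mine brewer" → head "brewer", modifier "mine".
Assembled: [[lagoon [cavern wool]] [mine brewer]].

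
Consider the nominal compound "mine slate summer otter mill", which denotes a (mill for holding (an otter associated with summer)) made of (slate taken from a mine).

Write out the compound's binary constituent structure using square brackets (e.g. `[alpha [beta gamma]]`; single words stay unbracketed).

[[mine slate] [[summer otter] mill]]

The outermost head in the paraphrase is "mill" (specifically "summer otter mill"), modified by "mine slate".
Within "mine slate", the head is "slate" and the modifier is "mine".
Within "summer otter mill", the head is "mill" and the modifier is "summer otter".
Within "summer otter", the head is "otter" and the modifier is "summer".
Assembled: [[mine slate] [[summer otter] mill]].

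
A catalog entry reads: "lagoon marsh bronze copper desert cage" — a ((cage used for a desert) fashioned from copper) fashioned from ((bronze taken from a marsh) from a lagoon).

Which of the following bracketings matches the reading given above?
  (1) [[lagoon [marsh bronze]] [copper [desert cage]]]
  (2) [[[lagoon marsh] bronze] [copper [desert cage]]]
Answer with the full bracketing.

[[lagoon [marsh bronze]] [copper [desert cage]]]

The paraphrase's head is the "cage" part ("copper desert cage"); its modifier is "lagoon marsh bronze".
That top-level split, carried through the inner groups, gives [[lagoon [marsh bronze]] [copper [desert cage]]].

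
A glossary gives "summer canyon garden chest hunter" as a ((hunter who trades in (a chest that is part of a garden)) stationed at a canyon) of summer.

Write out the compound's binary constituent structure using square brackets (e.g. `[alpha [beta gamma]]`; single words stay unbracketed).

[summer [canyon [[garden chest] hunter]]]

Whole compound: head "hunter" (specifically "canyon garden chest hunter"), modifier "summer".
Inside "canyon garden chest hunter": head "hunter" (specifically "garden chest hunter"), modifier "canyon".
Inside "garden chest hunter": head "hunter", modifier "garden chest".
Inside "garden chest": head "chest", modifier "garden".
Putting it together: [summer [canyon [[garden chest] hunter]]].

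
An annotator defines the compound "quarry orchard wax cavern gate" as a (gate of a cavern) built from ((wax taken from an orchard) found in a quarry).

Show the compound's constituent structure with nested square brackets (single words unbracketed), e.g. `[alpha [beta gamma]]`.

[[quarry [orchard wax]] [cavern gate]]

Overall it is a kind of gate (specifically "cavern gate"); the modifier is "quarry orchard wax".
Within "quarry orchard wax", the head is "wax" (specifically "orchard wax") and the modifier is "quarry".
Within "orchard wax", the head is "wax" and the modifier is "orchard".
Within "cavern gate", the head is "gate" and the modifier is "cavern".
Assembled: [[quarry [orchard wax]] [cavern gate]].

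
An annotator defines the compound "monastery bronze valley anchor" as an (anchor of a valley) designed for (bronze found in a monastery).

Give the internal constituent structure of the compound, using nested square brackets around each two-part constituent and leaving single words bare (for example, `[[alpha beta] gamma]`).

[[monastery bronze] [valley anchor]]

Overall it is a kind of anchor (specifically "valley anchor"); the modifier is "monastery bronze".
"monastery bronze" → head "bronze", modifier "monastery".
"valley anchor" → head "anchor", modifier "valley".
So the structure is [[monastery bronze] [valley anchor]].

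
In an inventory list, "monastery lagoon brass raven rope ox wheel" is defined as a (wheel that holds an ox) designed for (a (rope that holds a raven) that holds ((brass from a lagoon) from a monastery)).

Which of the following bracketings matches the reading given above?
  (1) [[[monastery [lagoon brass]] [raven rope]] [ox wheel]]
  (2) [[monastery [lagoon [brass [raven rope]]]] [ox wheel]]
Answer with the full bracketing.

The paraphrase's head is the "wheel" part ("ox wheel"); its modifier is "monastery lagoon brass raven rope".
That top-level split, carried through the inner groups, gives [[[monastery [lagoon brass]] [raven rope]] [ox wheel]].

[[[monastery [lagoon brass]] [raven rope]] [ox wheel]]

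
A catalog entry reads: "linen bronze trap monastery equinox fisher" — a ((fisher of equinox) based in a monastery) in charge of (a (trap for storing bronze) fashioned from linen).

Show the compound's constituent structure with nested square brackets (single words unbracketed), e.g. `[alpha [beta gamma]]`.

[[linen [bronze trap]] [monastery [equinox fisher]]]

Whole compound: head "fisher" (specifically "monastery equinox fisher"), modifier "linen bronze trap".
Inside "linen bronze trap": head "trap" (specifically "bronze trap"), modifier "linen".
Inside "bronze trap": head "trap", modifier "bronze".
Inside "monastery equinox fisher": head "fisher" (specifically "equinox fisher"), modifier "monastery".
Inside "equinox fisher": head "fisher", modifier "equinox".
Putting it together: [[linen [bronze trap]] [monastery [equinox fisher]]].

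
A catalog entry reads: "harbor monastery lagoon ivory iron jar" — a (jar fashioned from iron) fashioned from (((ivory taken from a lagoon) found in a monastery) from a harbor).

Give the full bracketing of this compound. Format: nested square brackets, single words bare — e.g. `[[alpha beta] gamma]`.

[[harbor [monastery [lagoon ivory]]] [iron jar]]

Whole compound: head "jar" (specifically "iron jar"), modifier "harbor monastery lagoon ivory".
"harbor monastery lagoon ivory" → head "ivory" (specifically "monastery lagoon ivory"), modifier "harbor".
"monastery lagoon ivory" → head "ivory" (specifically "lagoon ivory"), modifier "monastery".
"lagoon ivory" → head "ivory", modifier "lagoon".
"iron jar" → head "jar", modifier "iron".
So the structure is [[harbor [monastery [lagoon ivory]]] [iron jar]].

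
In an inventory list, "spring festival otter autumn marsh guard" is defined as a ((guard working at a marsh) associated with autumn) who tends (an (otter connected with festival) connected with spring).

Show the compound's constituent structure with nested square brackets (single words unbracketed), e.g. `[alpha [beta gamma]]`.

[[spring [festival otter]] [autumn [marsh guard]]]

Overall it is a kind of guard (specifically "autumn marsh guard"); the modifier is "spring festival otter".
Inside "spring festival otter": head "otter" (specifically "festival otter"), modifier "spring".
Inside "festival otter": head "otter", modifier "festival".
Inside "autumn marsh guard": head "guard" (specifically "marsh guard"), modifier "autumn".
Inside "marsh guard": head "guard", modifier "marsh".
Putting it together: [[spring [festival otter]] [autumn [marsh guard]]].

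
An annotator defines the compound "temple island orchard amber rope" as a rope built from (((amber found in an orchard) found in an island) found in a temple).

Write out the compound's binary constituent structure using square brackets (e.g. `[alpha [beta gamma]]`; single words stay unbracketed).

[[temple [island [orchard amber]]] rope]

Whole compound: head "rope", modifier "temple island orchard amber".
"temple island orchard amber" → head "amber" (specifically "island orchard amber"), modifier "temple".
"island orchard amber" → head "amber" (specifically "orchard amber"), modifier "island".
"orchard amber" → head "amber", modifier "orchard".
Assembled: [[temple [island [orchard amber]]] rope].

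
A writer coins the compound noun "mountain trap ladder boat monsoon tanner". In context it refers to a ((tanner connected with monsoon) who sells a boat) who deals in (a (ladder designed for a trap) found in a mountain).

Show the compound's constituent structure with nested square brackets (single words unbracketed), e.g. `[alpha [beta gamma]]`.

The outermost head in the paraphrase is "tanner" (specifically "boat monsoon tanner"), modified by "mountain trap ladder".
Within "mountain trap ladder", the head is "ladder" (specifically "trap ladder") and the modifier is "mountain".
Within "trap ladder", the head is "ladder" and the modifier is "trap".
Within "boat monsoon tanner", the head is "tanner" (specifically "monsoon tanner") and the modifier is "boat".
Within "monsoon tanner", the head is "tanner" and the modifier is "monsoon".
Assembled: [[mountain [trap ladder]] [boat [monsoon tanner]]].

[[mountain [trap ladder]] [boat [monsoon tanner]]]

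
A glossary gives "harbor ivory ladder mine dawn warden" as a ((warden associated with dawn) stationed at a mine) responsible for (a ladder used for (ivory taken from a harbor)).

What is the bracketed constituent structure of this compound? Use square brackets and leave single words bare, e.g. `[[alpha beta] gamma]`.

Overall it is a kind of warden (specifically "mine dawn warden"); the modifier is "harbor ivory ladder".
Inside "harbor ivory ladder": head "ladder", modifier "harbor ivory".
Inside "harbor ivory": head "ivory", modifier "harbor".
Inside "mine dawn warden": head "warden" (specifically "dawn warden"), modifier "mine".
Inside "dawn warden": head "warden", modifier "dawn".
So the structure is [[[harbor ivory] ladder] [mine [dawn warden]]].

[[[harbor ivory] ladder] [mine [dawn warden]]]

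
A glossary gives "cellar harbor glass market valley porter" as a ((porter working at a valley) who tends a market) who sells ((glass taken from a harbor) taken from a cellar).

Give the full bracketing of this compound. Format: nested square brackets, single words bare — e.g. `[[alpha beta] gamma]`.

Whole compound: head "porter" (specifically "market valley porter"), modifier "cellar harbor glass".
Within "cellar harbor glass", the head is "glass" (specifically "harbor glass") and the modifier is "cellar".
Within "harbor glass", the head is "glass" and the modifier is "harbor".
Within "market valley porter", the head is "porter" (specifically "valley porter") and the modifier is "market".
Within "valley porter", the head is "porter" and the modifier is "valley".
Putting it together: [[cellar [harbor glass]] [market [valley porter]]].

[[cellar [harbor glass]] [market [valley porter]]]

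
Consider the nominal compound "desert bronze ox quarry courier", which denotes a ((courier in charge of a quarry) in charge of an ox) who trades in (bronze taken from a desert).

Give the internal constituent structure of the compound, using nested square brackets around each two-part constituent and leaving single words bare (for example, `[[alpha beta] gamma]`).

Overall it is a kind of courier (specifically "ox quarry courier"); the modifier is "desert bronze".
Inside "desert bronze": head "bronze", modifier "desert".
Inside "ox quarry courier": head "courier" (specifically "quarry courier"), modifier "ox".
Inside "quarry courier": head "courier", modifier "quarry".
Putting it together: [[desert bronze] [ox [quarry courier]]].

[[desert bronze] [ox [quarry courier]]]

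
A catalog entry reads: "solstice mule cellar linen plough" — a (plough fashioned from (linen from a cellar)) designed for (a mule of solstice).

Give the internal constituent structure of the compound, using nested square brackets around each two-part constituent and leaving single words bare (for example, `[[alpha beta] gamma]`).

At the top level: head "plough" (specifically "cellar linen plough"); modifier "solstice mule".
Inside "solstice mule": head "mule", modifier "solstice".
Inside "cellar linen plough": head "plough", modifier "cellar linen".
Inside "cellar linen": head "linen", modifier "cellar".
So the structure is [[solstice mule] [[cellar linen] plough]].

[[solstice mule] [[cellar linen] plough]]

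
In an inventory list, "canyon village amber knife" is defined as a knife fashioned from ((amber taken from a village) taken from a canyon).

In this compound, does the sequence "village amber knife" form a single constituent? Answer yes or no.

The top-level split is [canyon village amber] [knife]; the full structure is [[canyon [village amber]] knife].
"village amber knife" straddles a constituent boundary, so it is not a single unit.

no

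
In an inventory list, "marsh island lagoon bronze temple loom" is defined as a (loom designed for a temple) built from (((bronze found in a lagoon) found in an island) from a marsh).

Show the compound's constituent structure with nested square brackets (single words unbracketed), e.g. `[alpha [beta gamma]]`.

[[marsh [island [lagoon bronze]]] [temple loom]]

The outermost head in the paraphrase is "loom" (specifically "temple loom"), modified by "marsh island lagoon bronze".
"marsh island lagoon bronze" → head "bronze" (specifically "island lagoon bronze"), modifier "marsh".
"island lagoon bronze" → head "bronze" (specifically "lagoon bronze"), modifier "island".
"lagoon bronze" → head "bronze", modifier "lagoon".
"temple loom" → head "loom", modifier "temple".
So the structure is [[marsh [island [lagoon bronze]]] [temple loom]].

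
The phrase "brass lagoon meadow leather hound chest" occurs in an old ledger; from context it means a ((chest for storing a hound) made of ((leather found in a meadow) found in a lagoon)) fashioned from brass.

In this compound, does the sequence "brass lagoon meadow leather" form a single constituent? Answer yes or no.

The top-level split is [brass] [lagoon meadow leather hound chest]; the full structure is [brass [[lagoon [meadow leather]] [hound chest]]].
"brass lagoon meadow leather" straddles a constituent boundary, so it is not a single unit.

no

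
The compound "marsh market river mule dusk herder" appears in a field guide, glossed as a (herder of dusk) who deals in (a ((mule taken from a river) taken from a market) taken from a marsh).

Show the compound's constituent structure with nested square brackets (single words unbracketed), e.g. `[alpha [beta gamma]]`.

[[marsh [market [river mule]]] [dusk herder]]

At the top level: head "herder" (specifically "dusk herder"); modifier "marsh market river mule".
Within "marsh market river mule", the head is "mule" (specifically "market river mule") and the modifier is "marsh".
Within "market river mule", the head is "mule" (specifically "river mule") and the modifier is "market".
Within "river mule", the head is "mule" and the modifier is "river".
Within "dusk herder", the head is "herder" and the modifier is "dusk".
Assembled: [[marsh [market [river mule]]] [dusk herder]].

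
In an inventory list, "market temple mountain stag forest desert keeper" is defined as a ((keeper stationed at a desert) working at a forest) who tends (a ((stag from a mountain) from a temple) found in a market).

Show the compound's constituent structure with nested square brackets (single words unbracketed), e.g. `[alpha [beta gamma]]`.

At the top level: head "keeper" (specifically "forest desert keeper"); modifier "market temple mountain stag".
Inside "market temple mountain stag": head "stag" (specifically "temple mountain stag"), modifier "market".
Inside "temple mountain stag": head "stag" (specifically "mountain stag"), modifier "temple".
Inside "mountain stag": head "stag", modifier "mountain".
Inside "forest desert keeper": head "keeper" (specifically "desert keeper"), modifier "forest".
Inside "desert keeper": head "keeper", modifier "desert".
So the structure is [[market [temple [mountain stag]]] [forest [desert keeper]]].

[[market [temple [mountain stag]]] [forest [desert keeper]]]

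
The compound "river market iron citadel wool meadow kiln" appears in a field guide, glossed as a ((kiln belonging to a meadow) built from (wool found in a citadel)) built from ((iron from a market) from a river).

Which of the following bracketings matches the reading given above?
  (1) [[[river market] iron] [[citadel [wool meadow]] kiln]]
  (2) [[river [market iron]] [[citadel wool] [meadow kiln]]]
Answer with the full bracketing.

[[river [market iron]] [[citadel wool] [meadow kiln]]]

The paraphrase's head is the "kiln" part ("citadel wool meadow kiln"); its modifier is "river market iron".
That top-level split, carried through the inner groups, gives [[river [market iron]] [[citadel wool] [meadow kiln]]].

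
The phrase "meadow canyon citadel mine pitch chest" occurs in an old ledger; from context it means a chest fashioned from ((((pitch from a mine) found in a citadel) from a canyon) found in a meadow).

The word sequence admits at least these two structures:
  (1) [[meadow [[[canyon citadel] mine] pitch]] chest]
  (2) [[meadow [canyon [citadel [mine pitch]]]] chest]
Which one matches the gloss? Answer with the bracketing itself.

[[meadow [canyon [citadel [mine pitch]]]] chest]

The paraphrase's head is the "chest" part ("chest"); its modifier is "meadow canyon citadel mine pitch".
That top-level split, carried through the inner groups, gives [[meadow [canyon [citadel [mine pitch]]]] chest].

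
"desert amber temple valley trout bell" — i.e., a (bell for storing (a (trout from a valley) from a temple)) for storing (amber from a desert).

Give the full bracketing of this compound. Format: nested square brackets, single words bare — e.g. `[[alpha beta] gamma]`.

[[desert amber] [[temple [valley trout]] bell]]

Overall it is a kind of bell (specifically "temple valley trout bell"); the modifier is "desert amber".
Within "desert amber", the head is "amber" and the modifier is "desert".
Within "temple valley trout bell", the head is "bell" and the modifier is "temple valley trout".
Within "temple valley trout", the head is "trout" (specifically "valley trout") and the modifier is "temple".
Within "valley trout", the head is "trout" and the modifier is "valley".
Assembled: [[desert amber] [[temple [valley trout]] bell]].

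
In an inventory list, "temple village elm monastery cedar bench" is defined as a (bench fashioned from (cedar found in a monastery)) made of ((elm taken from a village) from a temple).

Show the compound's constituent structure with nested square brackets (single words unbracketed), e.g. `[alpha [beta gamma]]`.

Overall it is a kind of bench (specifically "monastery cedar bench"); the modifier is "temple village elm".
"temple village elm" → head "elm" (specifically "village elm"), modifier "temple".
"village elm" → head "elm", modifier "village".
"monastery cedar bench" → head "bench", modifier "monastery cedar".
"monastery cedar" → head "cedar", modifier "monastery".
Putting it together: [[temple [village elm]] [[monastery cedar] bench]].

[[temple [village elm]] [[monastery cedar] bench]]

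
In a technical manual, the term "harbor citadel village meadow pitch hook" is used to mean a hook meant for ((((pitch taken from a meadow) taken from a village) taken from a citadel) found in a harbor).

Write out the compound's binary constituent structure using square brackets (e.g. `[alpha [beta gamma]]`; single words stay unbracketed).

The outermost head in the paraphrase is "hook", modified by "harbor citadel village meadow pitch".
Inside "harbor citadel village meadow pitch": head "pitch" (specifically "citadel village meadow pitch"), modifier "harbor".
Inside "citadel village meadow pitch": head "pitch" (specifically "village meadow pitch"), modifier "citadel".
Inside "village meadow pitch": head "pitch" (specifically "meadow pitch"), modifier "village".
Inside "meadow pitch": head "pitch", modifier "meadow".
Assembled: [[harbor [citadel [village [meadow pitch]]]] hook].

[[harbor [citadel [village [meadow pitch]]]] hook]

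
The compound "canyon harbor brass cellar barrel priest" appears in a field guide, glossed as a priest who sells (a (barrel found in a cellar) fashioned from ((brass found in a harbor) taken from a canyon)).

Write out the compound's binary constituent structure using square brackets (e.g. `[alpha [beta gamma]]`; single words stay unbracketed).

[[[canyon [harbor brass]] [cellar barrel]] priest]

Overall it is a kind of priest; the modifier is "canyon harbor brass cellar barrel".
Within "canyon harbor brass cellar barrel", the head is "barrel" (specifically "cellar barrel") and the modifier is "canyon harbor brass".
Within "canyon harbor brass", the head is "brass" (specifically "harbor brass") and the modifier is "canyon".
Within "harbor brass", the head is "brass" and the modifier is "harbor".
Within "cellar barrel", the head is "barrel" and the modifier is "cellar".
Assembled: [[[canyon [harbor brass]] [cellar barrel]] priest].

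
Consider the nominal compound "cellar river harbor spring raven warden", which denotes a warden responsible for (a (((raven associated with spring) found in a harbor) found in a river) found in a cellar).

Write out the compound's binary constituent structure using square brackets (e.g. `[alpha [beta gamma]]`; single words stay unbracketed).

The outermost head in the paraphrase is "warden", modified by "cellar river harbor spring raven".
Within "cellar river harbor spring raven", the head is "raven" (specifically "river harbor spring raven") and the modifier is "cellar".
Within "river harbor spring raven", the head is "raven" (specifically "harbor spring raven") and the modifier is "river".
Within "harbor spring raven", the head is "raven" (specifically "spring raven") and the modifier is "harbor".
Within "spring raven", the head is "raven" and the modifier is "spring".
Assembled: [[cellar [river [harbor [spring raven]]]] warden].

[[cellar [river [harbor [spring raven]]]] warden]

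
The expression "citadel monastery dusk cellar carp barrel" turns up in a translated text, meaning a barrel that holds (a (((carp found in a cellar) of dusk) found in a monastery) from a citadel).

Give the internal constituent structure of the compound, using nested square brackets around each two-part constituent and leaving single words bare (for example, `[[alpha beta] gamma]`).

[[citadel [monastery [dusk [cellar carp]]]] barrel]

The outermost head in the paraphrase is "barrel", modified by "citadel monastery dusk cellar carp".
Within "citadel monastery dusk cellar carp", the head is "carp" (specifically "monastery dusk cellar carp") and the modifier is "citadel".
Within "monastery dusk cellar carp", the head is "carp" (specifically "dusk cellar carp") and the modifier is "monastery".
Within "dusk cellar carp", the head is "carp" (specifically "cellar carp") and the modifier is "dusk".
Within "cellar carp", the head is "carp" and the modifier is "cellar".
Putting it together: [[citadel [monastery [dusk [cellar carp]]]] barrel].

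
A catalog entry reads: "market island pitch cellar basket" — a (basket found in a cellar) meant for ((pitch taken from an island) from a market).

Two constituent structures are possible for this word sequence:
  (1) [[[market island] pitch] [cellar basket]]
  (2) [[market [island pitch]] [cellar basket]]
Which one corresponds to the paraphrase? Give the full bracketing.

The paraphrase's head is the "basket" part ("cellar basket"); its modifier is "market island pitch".
That top-level split, carried through the inner groups, gives [[market [island pitch]] [cellar basket]].

[[market [island pitch]] [cellar basket]]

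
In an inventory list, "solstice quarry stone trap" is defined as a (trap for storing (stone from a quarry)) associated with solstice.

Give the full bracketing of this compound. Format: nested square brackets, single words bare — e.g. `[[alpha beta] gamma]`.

[solstice [[quarry stone] trap]]

The outermost head in the paraphrase is "trap" (specifically "quarry stone trap"), modified by "solstice".
Inside "quarry stone trap": head "trap", modifier "quarry stone".
Inside "quarry stone": head "stone", modifier "quarry".
Putting it together: [solstice [[quarry stone] trap]].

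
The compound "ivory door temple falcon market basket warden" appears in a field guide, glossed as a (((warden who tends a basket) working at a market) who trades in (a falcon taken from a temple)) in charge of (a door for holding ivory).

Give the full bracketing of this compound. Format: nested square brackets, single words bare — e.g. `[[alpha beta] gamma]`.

[[ivory door] [[temple falcon] [market [basket warden]]]]

Whole compound: head "warden" (specifically "temple falcon market basket warden"), modifier "ivory door".
"ivory door" → head "door", modifier "ivory".
"temple falcon market basket warden" → head "warden" (specifically "market basket warden"), modifier "temple falcon".
"temple falcon" → head "falcon", modifier "temple".
"market basket warden" → head "warden" (specifically "basket warden"), modifier "market".
"basket warden" → head "warden", modifier "basket".
So the structure is [[ivory door] [[temple falcon] [market [basket warden]]]].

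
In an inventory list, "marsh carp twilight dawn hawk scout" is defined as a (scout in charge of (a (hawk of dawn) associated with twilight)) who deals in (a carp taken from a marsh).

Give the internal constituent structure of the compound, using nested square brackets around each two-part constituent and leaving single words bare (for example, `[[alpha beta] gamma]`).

[[marsh carp] [[twilight [dawn hawk]] scout]]

Overall it is a kind of scout (specifically "twilight dawn hawk scout"); the modifier is "marsh carp".
"marsh carp" → head "carp", modifier "marsh".
"twilight dawn hawk scout" → head "scout", modifier "twilight dawn hawk".
"twilight dawn hawk" → head "hawk" (specifically "dawn hawk"), modifier "twilight".
"dawn hawk" → head "hawk", modifier "dawn".
So the structure is [[marsh carp] [[twilight [dawn hawk]] scout]].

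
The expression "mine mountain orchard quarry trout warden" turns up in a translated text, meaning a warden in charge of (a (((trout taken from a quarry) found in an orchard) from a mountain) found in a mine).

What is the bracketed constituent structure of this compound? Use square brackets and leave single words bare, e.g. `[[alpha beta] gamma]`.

Whole compound: head "warden", modifier "mine mountain orchard quarry trout".
Within "mine mountain orchard quarry trout", the head is "trout" (specifically "mountain orchard quarry trout") and the modifier is "mine".
Within "mountain orchard quarry trout", the head is "trout" (specifically "orchard quarry trout") and the modifier is "mountain".
Within "orchard quarry trout", the head is "trout" (specifically "quarry trout") and the modifier is "orchard".
Within "quarry trout", the head is "trout" and the modifier is "quarry".
Assembled: [[mine [mountain [orchard [quarry trout]]]] warden].

[[mine [mountain [orchard [quarry trout]]]] warden]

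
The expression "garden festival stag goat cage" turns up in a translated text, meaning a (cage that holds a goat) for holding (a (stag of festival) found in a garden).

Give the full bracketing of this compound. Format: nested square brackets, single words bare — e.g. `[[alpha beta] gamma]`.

[[garden [festival stag]] [goat cage]]

At the top level: head "cage" (specifically "goat cage"); modifier "garden festival stag".
Within "garden festival stag", the head is "stag" (specifically "festival stag") and the modifier is "garden".
Within "festival stag", the head is "stag" and the modifier is "festival".
Within "goat cage", the head is "cage" and the modifier is "goat".
Putting it together: [[garden [festival stag]] [goat cage]].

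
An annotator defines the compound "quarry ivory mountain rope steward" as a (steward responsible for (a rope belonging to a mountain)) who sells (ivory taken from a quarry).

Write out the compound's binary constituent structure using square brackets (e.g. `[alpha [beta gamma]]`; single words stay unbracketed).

[[quarry ivory] [[mountain rope] steward]]

Overall it is a kind of steward (specifically "mountain rope steward"); the modifier is "quarry ivory".
"quarry ivory" → head "ivory", modifier "quarry".
"mountain rope steward" → head "steward", modifier "mountain rope".
"mountain rope" → head "rope", modifier "mountain".
Putting it together: [[quarry ivory] [[mountain rope] steward]].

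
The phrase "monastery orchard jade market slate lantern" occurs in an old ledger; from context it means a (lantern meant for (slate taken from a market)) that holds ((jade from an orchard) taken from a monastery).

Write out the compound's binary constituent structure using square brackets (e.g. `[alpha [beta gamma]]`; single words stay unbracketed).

[[monastery [orchard jade]] [[market slate] lantern]]

Overall it is a kind of lantern (specifically "market slate lantern"); the modifier is "monastery orchard jade".
Inside "monastery orchard jade": head "jade" (specifically "orchard jade"), modifier "monastery".
Inside "orchard jade": head "jade", modifier "orchard".
Inside "market slate lantern": head "lantern", modifier "market slate".
Inside "market slate": head "slate", modifier "market".
So the structure is [[monastery [orchard jade]] [[market slate] lantern]].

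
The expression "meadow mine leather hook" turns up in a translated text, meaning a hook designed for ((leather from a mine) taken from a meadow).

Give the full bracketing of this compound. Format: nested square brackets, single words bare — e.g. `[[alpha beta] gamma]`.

[[meadow [mine leather]] hook]

Whole compound: head "hook", modifier "meadow mine leather".
"meadow mine leather" → head "leather" (specifically "mine leather"), modifier "meadow".
"mine leather" → head "leather", modifier "mine".
So the structure is [[meadow [mine leather]] hook].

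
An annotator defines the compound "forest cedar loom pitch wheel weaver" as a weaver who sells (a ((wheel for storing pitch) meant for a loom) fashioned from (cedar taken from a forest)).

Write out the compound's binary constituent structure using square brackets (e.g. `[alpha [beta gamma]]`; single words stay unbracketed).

At the top level: head "weaver"; modifier "forest cedar loom pitch wheel".
Inside "forest cedar loom pitch wheel": head "wheel" (specifically "loom pitch wheel"), modifier "forest cedar".
Inside "forest cedar": head "cedar", modifier "forest".
Inside "loom pitch wheel": head "wheel" (specifically "pitch wheel"), modifier "loom".
Inside "pitch wheel": head "wheel", modifier "pitch".
Assembled: [[[forest cedar] [loom [pitch wheel]]] weaver].

[[[forest cedar] [loom [pitch wheel]]] weaver]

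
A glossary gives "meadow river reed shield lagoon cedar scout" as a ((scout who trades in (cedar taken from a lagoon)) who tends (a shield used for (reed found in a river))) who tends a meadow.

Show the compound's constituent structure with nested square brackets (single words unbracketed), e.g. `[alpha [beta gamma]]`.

[meadow [[[river reed] shield] [[lagoon cedar] scout]]]

The outermost head in the paraphrase is "scout" (specifically "river reed shield lagoon cedar scout"), modified by "meadow".
"river reed shield lagoon cedar scout" → head "scout" (specifically "lagoon cedar scout"), modifier "river reed shield".
"river reed shield" → head "shield", modifier "river reed".
"river reed" → head "reed", modifier "river".
"lagoon cedar scout" → head "scout", modifier "lagoon cedar".
"lagoon cedar" → head "cedar", modifier "lagoon".
Assembled: [meadow [[[river reed] shield] [[lagoon cedar] scout]]].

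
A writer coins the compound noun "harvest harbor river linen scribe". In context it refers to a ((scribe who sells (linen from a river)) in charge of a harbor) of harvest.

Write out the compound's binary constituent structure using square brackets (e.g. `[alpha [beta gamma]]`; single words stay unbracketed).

[harvest [harbor [[river linen] scribe]]]

The outermost head in the paraphrase is "scribe" (specifically "harbor river linen scribe"), modified by "harvest".
"harbor river linen scribe" → head "scribe" (specifically "river linen scribe"), modifier "harbor".
"river linen scribe" → head "scribe", modifier "river linen".
"river linen" → head "linen", modifier "river".
Assembled: [harvest [harbor [[river linen] scribe]]].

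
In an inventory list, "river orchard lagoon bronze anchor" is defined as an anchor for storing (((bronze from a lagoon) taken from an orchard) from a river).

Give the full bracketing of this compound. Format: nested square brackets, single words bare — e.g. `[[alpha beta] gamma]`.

At the top level: head "anchor"; modifier "river orchard lagoon bronze".
Inside "river orchard lagoon bronze": head "bronze" (specifically "orchard lagoon bronze"), modifier "river".
Inside "orchard lagoon bronze": head "bronze" (specifically "lagoon bronze"), modifier "orchard".
Inside "lagoon bronze": head "bronze", modifier "lagoon".
Putting it together: [[river [orchard [lagoon bronze]]] anchor].

[[river [orchard [lagoon bronze]]] anchor]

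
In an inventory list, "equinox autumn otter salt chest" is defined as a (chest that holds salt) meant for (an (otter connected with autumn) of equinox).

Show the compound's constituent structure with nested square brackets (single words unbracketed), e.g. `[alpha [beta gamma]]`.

[[equinox [autumn otter]] [salt chest]]

At the top level: head "chest" (specifically "salt chest"); modifier "equinox autumn otter".
Inside "equinox autumn otter": head "otter" (specifically "autumn otter"), modifier "equinox".
Inside "autumn otter": head "otter", modifier "autumn".
Inside "salt chest": head "chest", modifier "salt".
So the structure is [[equinox [autumn otter]] [salt chest]].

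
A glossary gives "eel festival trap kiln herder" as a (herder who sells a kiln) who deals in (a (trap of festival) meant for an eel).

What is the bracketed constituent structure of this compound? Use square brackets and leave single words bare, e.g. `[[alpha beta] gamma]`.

Whole compound: head "herder" (specifically "kiln herder"), modifier "eel festival trap".
Inside "eel festival trap": head "trap" (specifically "festival trap"), modifier "eel".
Inside "festival trap": head "trap", modifier "festival".
Inside "kiln herder": head "herder", modifier "kiln".
So the structure is [[eel [festival trap]] [kiln herder]].

[[eel [festival trap]] [kiln herder]]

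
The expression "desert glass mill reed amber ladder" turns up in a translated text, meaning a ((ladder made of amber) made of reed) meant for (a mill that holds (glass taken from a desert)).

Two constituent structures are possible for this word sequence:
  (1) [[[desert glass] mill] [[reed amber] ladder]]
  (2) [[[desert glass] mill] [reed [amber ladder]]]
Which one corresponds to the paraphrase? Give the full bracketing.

The paraphrase's head is the "ladder" part ("reed amber ladder"); its modifier is "desert glass mill".
That top-level split, carried through the inner groups, gives [[[desert glass] mill] [reed [amber ladder]]].

[[[desert glass] mill] [reed [amber ladder]]]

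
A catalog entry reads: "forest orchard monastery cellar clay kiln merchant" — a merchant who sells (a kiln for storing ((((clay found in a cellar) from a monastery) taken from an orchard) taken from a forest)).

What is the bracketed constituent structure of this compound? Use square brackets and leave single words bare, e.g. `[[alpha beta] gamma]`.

[[[forest [orchard [monastery [cellar clay]]]] kiln] merchant]

Overall it is a kind of merchant; the modifier is "forest orchard monastery cellar clay kiln".
Within "forest orchard monastery cellar clay kiln", the head is "kiln" and the modifier is "forest orchard monastery cellar clay".
Within "forest orchard monastery cellar clay", the head is "clay" (specifically "orchard monastery cellar clay") and the modifier is "forest".
Within "orchard monastery cellar clay", the head is "clay" (specifically "monastery cellar clay") and the modifier is "orchard".
Within "monastery cellar clay", the head is "clay" (specifically "cellar clay") and the modifier is "monastery".
Within "cellar clay", the head is "clay" and the modifier is "cellar".
Putting it together: [[[forest [orchard [monastery [cellar clay]]]] kiln] merchant].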